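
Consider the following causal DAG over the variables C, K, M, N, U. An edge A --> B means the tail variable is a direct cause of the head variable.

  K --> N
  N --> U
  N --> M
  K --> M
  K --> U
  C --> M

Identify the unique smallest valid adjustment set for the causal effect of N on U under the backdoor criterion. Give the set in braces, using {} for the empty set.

Variables eligible for adjustment (non-descendants of N, excluding N and U): {C, K}.
Backdoor paths from N to U:
  P1: N <- K -> U
The empty set is not sufficient: P1 (N <- K -> U) has no collider blocking it and no conditioned non-collider, so it is open.
Try {K}:
  P1: blocked at fork node K ∈ conditioning set.
{K} contains no descendant of N and blocks every backdoor path.
No other singleton works — e.g. {C} leaves P1 open — so {K} is the unique smallest valid adjustment set.

{K}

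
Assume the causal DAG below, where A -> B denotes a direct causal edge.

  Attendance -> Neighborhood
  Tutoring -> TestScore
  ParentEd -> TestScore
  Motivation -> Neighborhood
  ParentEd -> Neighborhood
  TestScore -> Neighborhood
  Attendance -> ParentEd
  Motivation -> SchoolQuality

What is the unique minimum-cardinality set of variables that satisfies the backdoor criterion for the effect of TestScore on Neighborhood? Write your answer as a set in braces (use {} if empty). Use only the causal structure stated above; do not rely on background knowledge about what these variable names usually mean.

Variables eligible for adjustment (non-descendants of TestScore, excluding TestScore and Neighborhood): {Attendance, Motivation, ParentEd, SchoolQuality, Tutoring}.
Backdoor paths from TestScore to Neighborhood:
  P1: TestScore <- ParentEd <- Attendance -> Neighborhood
  P2: TestScore <- ParentEd -> Neighborhood
The empty set is not sufficient: P1 (TestScore <- ParentEd <- Attendance -> Neighborhood) has no collider blocking it and no conditioned non-collider, so it is open.
Try {ParentEd}:
  P1: blocked at chain node ParentEd ∈ conditioning set.
  P2: blocked at fork node ParentEd ∈ conditioning set.
{ParentEd} contains no descendant of TestScore and blocks every backdoor path.
No other singleton works — e.g. {Motivation} leaves P1 open — so {ParentEd} is the unique smallest valid adjustment set.

{ParentEd}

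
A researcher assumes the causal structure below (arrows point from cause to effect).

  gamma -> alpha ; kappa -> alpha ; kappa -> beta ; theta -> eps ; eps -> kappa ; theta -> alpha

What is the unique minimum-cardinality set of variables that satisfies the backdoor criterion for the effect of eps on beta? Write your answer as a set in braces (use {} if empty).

{}

Variables eligible for adjustment (non-descendants of eps, excluding eps and beta): {gamma, theta}.
Backdoor paths from eps to beta:
  P1: eps <- theta -> alpha <- kappa -> beta
Each backdoor path contains an unconditioned collider, so every path is already blocked with the empty conditioning set:
  P1: blocked at collider alpha (neither it nor any descendant is in the conditioning set).
The empty set is therefore the unique smallest valid set.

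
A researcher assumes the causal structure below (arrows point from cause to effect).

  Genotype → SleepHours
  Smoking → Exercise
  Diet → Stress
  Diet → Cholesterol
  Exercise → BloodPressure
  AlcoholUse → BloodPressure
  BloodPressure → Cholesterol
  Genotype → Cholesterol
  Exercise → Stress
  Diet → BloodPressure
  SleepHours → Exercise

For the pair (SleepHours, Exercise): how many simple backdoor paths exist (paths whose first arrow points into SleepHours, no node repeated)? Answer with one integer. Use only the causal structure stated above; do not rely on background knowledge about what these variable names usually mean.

4

A backdoor path from SleepHours to Exercise is any simple undirected path whose first edge points into SleepHours (i.e. leaves SleepHours via a parent).
Parents of SleepHours: {Genotype}.
Enumerating:
  P1: SleepHours <- Genotype -> Cholesterol <- Diet -> Stress <- Exercise
  P2: SleepHours <- Genotype -> Cholesterol <- Diet -> BloodPressure <- Exercise
  P3: SleepHours <- Genotype -> Cholesterol <- BloodPressure <- Diet -> Stress <- Exercise
  P4: SleepHours <- Genotype -> Cholesterol <- BloodPressure <- Exercise
That exhausts the simple backdoor paths. Count: 4.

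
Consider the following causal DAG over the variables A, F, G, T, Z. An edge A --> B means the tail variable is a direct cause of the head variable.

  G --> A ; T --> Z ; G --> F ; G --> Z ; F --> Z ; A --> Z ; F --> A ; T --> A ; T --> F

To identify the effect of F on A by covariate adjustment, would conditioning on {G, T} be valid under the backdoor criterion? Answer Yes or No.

Backdoor paths from F to A (paths whose first edge points into F):
  P1: F <- G -> A
  P2: F <- G -> Z <- T -> A
  P3: F <- G -> Z <- A
  P4: F <- T -> A
  P5: F <- T -> Z <- G -> A
  P6: F <- T -> Z <- A
Condition 1 (no descendant of F in the set): holds — descendants of F are {A, Z}; none are in {G, T}.
Condition 2 (every backdoor path blocked by {G, T}):
  P1: blocked at fork node G ∈ conditioning set.
  P2: blocked at fork node G ∈ conditioning set.
  P3: blocked at fork node G ∈ conditioning set.
  P4: blocked at fork node T ∈ conditioning set.
  P5: blocked at fork node T ∈ conditioning set.
  P6: blocked at fork node T ∈ conditioning set.
{G, T} satisfies the backdoor criterion.

Yes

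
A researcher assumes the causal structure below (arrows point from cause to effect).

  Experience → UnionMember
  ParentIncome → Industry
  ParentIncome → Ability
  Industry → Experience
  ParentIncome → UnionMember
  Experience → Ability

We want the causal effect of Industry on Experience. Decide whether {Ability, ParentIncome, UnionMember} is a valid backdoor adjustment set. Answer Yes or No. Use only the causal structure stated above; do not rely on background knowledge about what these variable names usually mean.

Backdoor paths from Industry to Experience (paths whose first edge points into Industry):
  P1: Industry <- ParentIncome -> UnionMember <- Experience
  P2: Industry <- ParentIncome -> Ability <- Experience
Condition 1 (no descendant of Industry in the set): FAILS — Ability and UnionMember are descendants of Industry.
Condition 2 (every backdoor path blocked by {Ability, ParentIncome, UnionMember}):
  P1: blocked at fork node ParentIncome ∈ conditioning set.
  P2: blocked at fork node ParentIncome ∈ conditioning set.
{Ability, ParentIncome, UnionMember} does not satisfy the backdoor criterion.

No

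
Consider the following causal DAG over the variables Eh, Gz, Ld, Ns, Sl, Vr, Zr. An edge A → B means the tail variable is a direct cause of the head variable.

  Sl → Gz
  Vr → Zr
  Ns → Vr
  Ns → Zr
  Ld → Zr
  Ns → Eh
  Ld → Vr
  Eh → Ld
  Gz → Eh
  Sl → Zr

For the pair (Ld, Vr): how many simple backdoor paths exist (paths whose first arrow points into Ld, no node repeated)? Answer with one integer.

A backdoor path from Ld to Vr is any simple undirected path whose first edge points into Ld (i.e. leaves Ld via a parent).
Parents of Ld: {Eh}.
Enumerating:
  P1: Ld <- Eh <- Ns -> Vr
  P2: Ld <- Eh <- Ns -> Zr <- Vr
  P3: Ld <- Eh <- Gz <- Sl -> Zr <- Ns -> Vr
  P4: Ld <- Eh <- Gz <- Sl -> Zr <- Vr
That exhausts the simple backdoor paths. Count: 4.

4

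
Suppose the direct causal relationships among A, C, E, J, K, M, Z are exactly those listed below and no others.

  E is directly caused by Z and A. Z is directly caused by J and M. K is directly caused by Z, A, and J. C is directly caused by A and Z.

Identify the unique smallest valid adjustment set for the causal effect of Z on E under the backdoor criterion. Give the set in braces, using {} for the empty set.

Variables eligible for adjustment (non-descendants of Z, excluding Z and E): {A, J, M}.
Backdoor paths from Z to E:
  P1: Z <- J -> K <- A -> E
Each backdoor path contains an unconditioned collider, so every path is already blocked with the empty conditioning set:
  P1: blocked at collider K (neither it nor any descendant is in the conditioning set).
The empty set is therefore the unique smallest valid set.

{}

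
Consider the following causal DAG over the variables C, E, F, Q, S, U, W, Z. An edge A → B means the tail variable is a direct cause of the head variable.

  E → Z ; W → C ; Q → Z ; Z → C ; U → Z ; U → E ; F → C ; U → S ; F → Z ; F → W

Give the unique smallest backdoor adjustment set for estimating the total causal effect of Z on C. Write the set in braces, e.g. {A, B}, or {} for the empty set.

Variables eligible for adjustment (non-descendants of Z, excluding Z and C): {E, F, Q, S, U, W}.
Backdoor paths from Z to C:
  P1: Z <- F -> W -> C
  P2: Z <- F -> C
The empty set is not sufficient: P1 (Z <- F -> W -> C) has no collider blocking it and no conditioned non-collider, so it is open.
Try {F}:
  P1: blocked at fork node F ∈ conditioning set.
  P2: blocked at fork node F ∈ conditioning set.
{F} contains no descendant of Z and blocks every backdoor path.
No other singleton works — e.g. {U} leaves P1 open — so {F} is the unique smallest valid adjustment set.

{F}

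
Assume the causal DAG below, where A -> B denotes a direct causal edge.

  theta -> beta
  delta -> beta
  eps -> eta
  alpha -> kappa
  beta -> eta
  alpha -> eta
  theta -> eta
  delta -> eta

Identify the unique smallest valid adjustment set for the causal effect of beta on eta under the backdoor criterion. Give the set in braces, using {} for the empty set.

{delta, theta}

Variables eligible for adjustment (non-descendants of beta, excluding beta and eta): {alpha, delta, eps, kappa, theta}.
Backdoor paths from beta to eta:
  P1: beta <- theta -> eta
  P2: beta <- delta -> eta
The empty set is not sufficient: P1 (beta <- theta -> eta) has no collider blocking it and no conditioned non-collider, so it is open.
Try {delta, theta}:
  P1: blocked at fork node theta ∈ conditioning set.
  P2: blocked at fork node delta ∈ conditioning set.
{delta, theta} contains no descendant of beta and blocks every backdoor path.
Every element of {delta, theta} is needed (dropping delta leaves P2 open; dropping theta leaves P1 open), so no proper subset is valid.
Among all size-2 subsets of the eligible variables, only {delta, theta} blocks every backdoor path, so it is the unique smallest valid adjustment set.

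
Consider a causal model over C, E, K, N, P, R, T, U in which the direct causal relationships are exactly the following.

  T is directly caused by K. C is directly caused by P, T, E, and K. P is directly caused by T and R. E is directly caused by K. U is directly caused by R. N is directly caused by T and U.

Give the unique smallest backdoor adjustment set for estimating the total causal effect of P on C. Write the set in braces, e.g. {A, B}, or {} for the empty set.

Variables eligible for adjustment (non-descendants of P, excluding P and C): {E, K, N, R, T, U}.
Backdoor paths from P to C:
  P1: P <- T <- K -> E -> C
  P2: P <- T <- K -> C
  P3: P <- T -> C
  P4: P <- R -> U -> N <- T <- K -> E -> C
  P5: P <- R -> U -> N <- T <- K -> C
  P6: P <- R -> U -> N <- T -> C
The empty set is not sufficient: P1 (P <- T <- K -> E -> C) has no collider blocking it and no conditioned non-collider, so it is open.
Try {T}:
  P1: blocked at chain node T ∈ conditioning set.
  P2: blocked at chain node T ∈ conditioning set.
  P3: blocked at fork node T ∈ conditioning set.
  P4: blocked at collider N (neither it nor any descendant is in the conditioning set).
  P5: blocked at collider N (neither it nor any descendant is in the conditioning set).
  P6: blocked at collider N (neither it nor any descendant is in the conditioning set).
{T} contains no descendant of P and blocks every backdoor path.
No other singleton works — e.g. {K} leaves P3 open — so {T} is the unique smallest valid adjustment set.

{T}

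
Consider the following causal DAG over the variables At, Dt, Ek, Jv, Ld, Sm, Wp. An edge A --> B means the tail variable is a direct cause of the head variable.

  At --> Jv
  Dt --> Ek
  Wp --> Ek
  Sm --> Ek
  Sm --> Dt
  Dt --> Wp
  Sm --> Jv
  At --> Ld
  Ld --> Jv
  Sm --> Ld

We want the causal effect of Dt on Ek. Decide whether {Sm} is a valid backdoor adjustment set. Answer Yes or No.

Backdoor paths from Dt to Ek (paths whose first edge points into Dt):
  P1: Dt <- Sm -> Ek
Condition 1 (no descendant of Dt in the set): holds — descendants of Dt are {Ek, Wp}; none are in {Sm}.
Condition 2 (every backdoor path blocked by {Sm}):
  P1: blocked at fork node Sm ∈ conditioning set.
{Sm} satisfies the backdoor criterion.

Yes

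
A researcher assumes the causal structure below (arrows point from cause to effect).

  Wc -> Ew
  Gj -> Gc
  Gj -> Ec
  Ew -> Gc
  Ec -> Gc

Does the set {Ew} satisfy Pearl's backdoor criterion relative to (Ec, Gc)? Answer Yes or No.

No

Backdoor paths from Ec to Gc (paths whose first edge points into Ec):
  P1: Ec <- Gj -> Gc
Condition 1 (no descendant of Ec in the set): holds — descendants of Ec are {Gc}; none are in {Ew}.
Condition 2 (every backdoor path blocked by {Ew}):
  P1: open — no interior node is in the conditioning set.
{Ew} does not satisfy the backdoor criterion.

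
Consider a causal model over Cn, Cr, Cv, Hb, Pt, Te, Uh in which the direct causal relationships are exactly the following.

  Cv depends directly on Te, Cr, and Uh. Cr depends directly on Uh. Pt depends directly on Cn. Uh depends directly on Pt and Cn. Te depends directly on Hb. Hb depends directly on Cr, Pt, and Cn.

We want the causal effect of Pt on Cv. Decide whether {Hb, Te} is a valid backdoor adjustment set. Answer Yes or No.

Backdoor paths from Pt to Cv (paths whose first edge points into Pt):
  P1: Pt <- Cn -> Uh -> Cr -> Hb -> Te -> Cv
  P2: Pt <- Cn -> Uh -> Cr -> Cv
  P3: Pt <- Cn -> Uh -> Cv
  P4: Pt <- Cn -> Hb <- Cr <- Uh -> Cv
  P5: Pt <- Cn -> Hb <- Cr -> Cv
  P6: Pt <- Cn -> Hb -> Te -> Cv
Condition 1 (no descendant of Pt in the set): FAILS — Hb and Te are descendants of Pt.
Condition 2 (every backdoor path blocked by {Hb, Te}):
  P1: blocked at chain node Hb ∈ conditioning set.
  P2: open — no interior node is in the conditioning set.
  P3: open — no interior node is in the conditioning set.
  P4: open — collider(s) Hb are conditioned on (or have a conditioned descendant) and no non-collider on the path is in the set.
  P5: open — collider(s) Hb are conditioned on (or have a conditioned descendant) and no non-collider on the path is in the set.
  P6: blocked at chain node Hb ∈ conditioning set.
{Hb, Te} does not satisfy the backdoor criterion.

No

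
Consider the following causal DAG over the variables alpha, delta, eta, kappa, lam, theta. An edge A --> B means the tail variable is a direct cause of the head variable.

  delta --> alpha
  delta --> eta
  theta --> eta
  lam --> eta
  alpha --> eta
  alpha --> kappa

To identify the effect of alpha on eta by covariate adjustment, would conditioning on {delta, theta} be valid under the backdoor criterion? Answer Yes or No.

Backdoor paths from alpha to eta (paths whose first edge points into alpha):
  P1: alpha <- delta -> eta
Condition 1 (no descendant of alpha in the set): holds — descendants of alpha are {eta, kappa}; none are in {delta, theta}.
Condition 2 (every backdoor path blocked by {delta, theta}):
  P1: blocked at fork node delta ∈ conditioning set.
{delta, theta} satisfies the backdoor criterion.

Yes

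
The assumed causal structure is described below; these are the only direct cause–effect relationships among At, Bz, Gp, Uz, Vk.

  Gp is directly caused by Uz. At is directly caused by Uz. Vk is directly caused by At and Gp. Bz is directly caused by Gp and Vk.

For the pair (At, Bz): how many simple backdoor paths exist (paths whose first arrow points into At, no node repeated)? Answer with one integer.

A backdoor path from At to Bz is any simple undirected path whose first edge points into At (i.e. leaves At via a parent).
Parents of At: {Uz}.
Enumerating:
  P1: At <- Uz -> Gp -> Vk -> Bz
  P2: At <- Uz -> Gp -> Bz
That exhausts the simple backdoor paths. Count: 2.

2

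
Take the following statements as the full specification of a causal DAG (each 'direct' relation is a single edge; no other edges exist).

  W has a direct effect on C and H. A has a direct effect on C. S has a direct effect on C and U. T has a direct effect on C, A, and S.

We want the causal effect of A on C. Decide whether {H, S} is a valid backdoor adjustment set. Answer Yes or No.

No

Backdoor paths from A to C (paths whose first edge points into A):
  P1: A <- T -> S -> C
  P2: A <- T -> C
Condition 1 (no descendant of A in the set): holds — descendants of A are {C}; none are in {H, S}.
Condition 2 (every backdoor path blocked by {H, S}):
  P1: blocked at chain node S ∈ conditioning set.
  P2: open — no interior node is in the conditioning set.
{H, S} does not satisfy the backdoor criterion.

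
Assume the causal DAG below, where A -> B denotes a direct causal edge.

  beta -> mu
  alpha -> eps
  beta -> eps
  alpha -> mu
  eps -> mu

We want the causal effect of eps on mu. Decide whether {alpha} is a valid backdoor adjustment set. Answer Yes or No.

Backdoor paths from eps to mu (paths whose first edge points into eps):
  P1: eps <- beta -> mu
  P2: eps <- alpha -> mu
Condition 1 (no descendant of eps in the set): holds — descendants of eps are {mu}; none are in {alpha}.
Condition 2 (every backdoor path blocked by {alpha}):
  P1: open — no interior node is in the conditioning set.
  P2: blocked at fork node alpha ∈ conditioning set.
{alpha} does not satisfy the backdoor criterion.

No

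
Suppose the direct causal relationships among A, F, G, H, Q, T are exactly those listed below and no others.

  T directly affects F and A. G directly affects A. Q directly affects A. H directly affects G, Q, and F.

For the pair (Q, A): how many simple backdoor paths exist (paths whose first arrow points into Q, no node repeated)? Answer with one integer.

2

A backdoor path from Q to A is any simple undirected path whose first edge points into Q (i.e. leaves Q via a parent).
Parents of Q: {H}.
Enumerating:
  P1: Q <- H -> G -> A
  P2: Q <- H -> F <- T -> A
That exhausts the simple backdoor paths. Count: 2.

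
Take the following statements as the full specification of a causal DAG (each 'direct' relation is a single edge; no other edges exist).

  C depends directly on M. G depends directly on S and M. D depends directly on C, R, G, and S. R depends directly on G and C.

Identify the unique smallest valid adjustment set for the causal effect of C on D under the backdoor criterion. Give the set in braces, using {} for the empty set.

{M}

Variables eligible for adjustment (non-descendants of C, excluding C and D): {G, M, S}.
Backdoor paths from C to D:
  P1: C <- M -> G <- S -> D
  P2: C <- M -> G -> R -> D
  P3: C <- M -> G -> D
The empty set is not sufficient: P2 (C <- M -> G -> R -> D) has no collider blocking it and no conditioned non-collider, so it is open.
Try {M}:
  P1: blocked at fork node M ∈ conditioning set.
  P2: blocked at fork node M ∈ conditioning set.
  P3: blocked at fork node M ∈ conditioning set.
{M} contains no descendant of C and blocks every backdoor path.
No other singleton works — e.g. {S} leaves P2 open — so {M} is the unique smallest valid adjustment set.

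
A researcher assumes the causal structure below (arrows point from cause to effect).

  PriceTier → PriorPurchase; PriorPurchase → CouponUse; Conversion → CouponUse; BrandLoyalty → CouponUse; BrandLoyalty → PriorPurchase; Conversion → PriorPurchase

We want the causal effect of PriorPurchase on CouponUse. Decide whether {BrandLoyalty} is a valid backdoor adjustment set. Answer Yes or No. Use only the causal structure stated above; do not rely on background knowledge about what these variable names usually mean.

No

Backdoor paths from PriorPurchase to CouponUse (paths whose first edge points into PriorPurchase):
  P1: PriorPurchase <- Conversion -> CouponUse
  P2: PriorPurchase <- BrandLoyalty -> CouponUse
Condition 1 (no descendant of PriorPurchase in the set): holds — descendants of PriorPurchase are {CouponUse}; none are in {BrandLoyalty}.
Condition 2 (every backdoor path blocked by {BrandLoyalty}):
  P1: open — no interior node is in the conditioning set.
  P2: blocked at fork node BrandLoyalty ∈ conditioning set.
{BrandLoyalty} does not satisfy the backdoor criterion.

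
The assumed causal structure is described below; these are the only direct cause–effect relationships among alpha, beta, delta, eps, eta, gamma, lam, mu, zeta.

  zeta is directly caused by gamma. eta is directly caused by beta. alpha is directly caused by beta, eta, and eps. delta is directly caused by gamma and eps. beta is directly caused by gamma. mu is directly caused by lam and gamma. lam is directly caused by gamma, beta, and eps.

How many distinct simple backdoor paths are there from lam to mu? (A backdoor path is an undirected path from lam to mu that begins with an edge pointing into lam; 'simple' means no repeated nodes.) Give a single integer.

7

A backdoor path from lam to mu is any simple undirected path whose first edge points into lam (i.e. leaves lam via a parent).
Parents of lam: {beta, eps, gamma}.
Enumerating:
  P1: lam <- eps -> alpha <- beta <- gamma -> mu
  P2: lam <- eps -> alpha <- eta <- beta <- gamma -> mu
  P3: lam <- eps -> delta <- gamma -> mu
  P4: lam <- gamma -> mu
  P5: lam <- beta <- gamma -> mu
  P6: lam <- beta -> eta -> alpha <- eps -> delta <- gamma -> mu
  P7: lam <- beta -> alpha <- eps -> delta <- gamma -> mu
That exhausts the simple backdoor paths. Count: 7.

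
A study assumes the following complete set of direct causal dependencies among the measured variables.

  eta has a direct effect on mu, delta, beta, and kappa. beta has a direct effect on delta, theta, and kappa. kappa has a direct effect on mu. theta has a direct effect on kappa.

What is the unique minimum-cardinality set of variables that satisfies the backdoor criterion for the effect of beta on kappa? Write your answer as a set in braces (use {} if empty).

{eta}

Variables eligible for adjustment (non-descendants of beta, excluding beta and kappa): {eta}.
Backdoor paths from beta to kappa:
  P1: beta <- eta -> kappa
  P2: beta <- eta -> mu <- kappa
The empty set is not sufficient: P1 (beta <- eta -> kappa) has no collider blocking it and no conditioned non-collider, so it is open.
Try {eta}:
  P1: blocked at fork node eta ∈ conditioning set.
  P2: blocked at fork node eta ∈ conditioning set.
{eta} contains no descendant of beta and blocks every backdoor path.
{eta} is the unique smallest valid adjustment set.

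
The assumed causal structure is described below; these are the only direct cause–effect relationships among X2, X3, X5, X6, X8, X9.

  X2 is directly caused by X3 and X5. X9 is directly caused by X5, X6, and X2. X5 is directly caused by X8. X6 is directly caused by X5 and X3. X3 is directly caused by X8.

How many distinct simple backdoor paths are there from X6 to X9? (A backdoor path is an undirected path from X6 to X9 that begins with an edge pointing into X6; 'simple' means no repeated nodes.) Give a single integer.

7

A backdoor path from X6 to X9 is any simple undirected path whose first edge points into X6 (i.e. leaves X6 via a parent).
Parents of X6: {X3, X5}.
Enumerating:
  P1: X6 <- X3 <- X8 -> X5 -> X2 -> X9
  P2: X6 <- X3 <- X8 -> X5 -> X9
  P3: X6 <- X3 -> X2 <- X5 -> X9
  P4: X6 <- X3 -> X2 -> X9
  P5: X6 <- X5 <- X8 -> X3 -> X2 -> X9
  P6: X6 <- X5 -> X2 -> X9
  P7: X6 <- X5 -> X9
That exhausts the simple backdoor paths. Count: 7.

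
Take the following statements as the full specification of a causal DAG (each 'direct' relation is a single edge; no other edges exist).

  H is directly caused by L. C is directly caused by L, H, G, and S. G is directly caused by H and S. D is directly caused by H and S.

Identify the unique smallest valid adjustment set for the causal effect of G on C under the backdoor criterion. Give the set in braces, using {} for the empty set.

Variables eligible for adjustment (non-descendants of G, excluding G and C): {D, H, L, S}.
Backdoor paths from G to C:
  P1: G <- S -> C
  P2: G <- S -> D <- H <- L -> C
  P3: G <- S -> D <- H -> C
  P4: G <- H <- L -> C
  P5: G <- H -> C
  P6: G <- H -> D <- S -> C
The empty set is not sufficient: P1 (G <- S -> C) has no collider blocking it and no conditioned non-collider, so it is open.
Try {H, S}:
  P1: blocked at fork node S ∈ conditioning set.
  P2: blocked at fork node S ∈ conditioning set.
  P3: blocked at fork node S ∈ conditioning set.
  P4: blocked at chain node H ∈ conditioning set.
  P5: blocked at fork node H ∈ conditioning set.
  P6: blocked at fork node H ∈ conditioning set.
{H, S} contains no descendant of G and blocks every backdoor path.
Every element of {H, S} is needed (dropping H leaves P4 open; dropping S leaves P1 open), so no proper subset is valid.
Among all size-2 subsets of the eligible variables, only {H, S} blocks every backdoor path, so it is the unique smallest valid adjustment set.

{H, S}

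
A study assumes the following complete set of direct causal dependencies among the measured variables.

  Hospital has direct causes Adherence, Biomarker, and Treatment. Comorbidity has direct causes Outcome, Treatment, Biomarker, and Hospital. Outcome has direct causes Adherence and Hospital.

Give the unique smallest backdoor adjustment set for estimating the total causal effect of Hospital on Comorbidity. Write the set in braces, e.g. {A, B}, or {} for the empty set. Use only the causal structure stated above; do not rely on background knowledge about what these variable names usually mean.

{Adherence, Biomarker, Treatment}

Variables eligible for adjustment (non-descendants of Hospital, excluding Hospital and Comorbidity): {Adherence, Biomarker, Treatment}.
Backdoor paths from Hospital to Comorbidity:
  P1: Hospital <- Adherence -> Outcome -> Comorbidity
  P2: Hospital <- Treatment -> Comorbidity
  P3: Hospital <- Biomarker -> Comorbidity
The empty set is not sufficient: P1 (Hospital <- Adherence -> Outcome -> Comorbidity) has no collider blocking it and no conditioned non-collider, so it is open.
Try {Adherence, Biomarker, Treatment}:
  P1: blocked at fork node Adherence ∈ conditioning set.
  P2: blocked at fork node Treatment ∈ conditioning set.
  P3: blocked at fork node Biomarker ∈ conditioning set.
{Adherence, Biomarker, Treatment} contains no descendant of Hospital and blocks every backdoor path.
Every element of {Adherence, Biomarker, Treatment} is needed (dropping Adherence leaves P1 open; dropping Biomarker leaves P3 open; dropping Treatment leaves P2 open), so no proper subset is valid.
Among all size-3 subsets of the eligible variables, only {Adherence, Biomarker, Treatment} blocks every backdoor path, so it is the unique smallest valid adjustment set.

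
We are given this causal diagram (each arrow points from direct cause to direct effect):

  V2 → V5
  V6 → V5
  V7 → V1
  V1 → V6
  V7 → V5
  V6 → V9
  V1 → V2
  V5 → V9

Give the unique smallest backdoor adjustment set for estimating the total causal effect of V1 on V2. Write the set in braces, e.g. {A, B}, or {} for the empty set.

Variables eligible for adjustment (non-descendants of V1, excluding V1 and V2): {V7}.
Backdoor paths from V1 to V2:
  P1: V1 <- V7 -> V5 <- V2
Each backdoor path contains an unconditioned collider, so every path is already blocked with the empty conditioning set:
  P1: blocked at collider V5 (neither it nor any descendant is in the conditioning set).
The empty set is therefore the unique smallest valid set.

{}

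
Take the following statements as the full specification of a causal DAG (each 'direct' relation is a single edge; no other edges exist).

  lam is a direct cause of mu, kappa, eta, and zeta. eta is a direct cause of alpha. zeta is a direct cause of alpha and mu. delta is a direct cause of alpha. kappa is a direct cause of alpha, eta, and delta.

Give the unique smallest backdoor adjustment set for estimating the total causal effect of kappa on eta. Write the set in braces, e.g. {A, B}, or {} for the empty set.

Variables eligible for adjustment (non-descendants of kappa, excluding kappa and eta): {lam, mu, zeta}.
Backdoor paths from kappa to eta:
  P1: kappa <- lam -> zeta -> alpha <- eta
  P2: kappa <- lam -> mu <- zeta -> alpha <- eta
  P3: kappa <- lam -> eta
The empty set is not sufficient: P3 (kappa <- lam -> eta) has no collider blocking it and no conditioned non-collider, so it is open.
Try {lam}:
  P1: blocked at fork node lam ∈ conditioning set.
  P2: blocked at fork node lam ∈ conditioning set.
  P3: blocked at fork node lam ∈ conditioning set.
{lam} contains no descendant of kappa and blocks every backdoor path.
No other singleton works — e.g. {zeta} leaves P3 open — so {lam} is the unique smallest valid adjustment set.

{lam}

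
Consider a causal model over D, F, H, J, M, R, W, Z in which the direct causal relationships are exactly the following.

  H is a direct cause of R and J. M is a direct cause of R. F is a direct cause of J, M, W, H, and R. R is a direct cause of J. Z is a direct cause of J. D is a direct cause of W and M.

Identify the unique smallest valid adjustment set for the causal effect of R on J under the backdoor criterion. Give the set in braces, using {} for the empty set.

{F, H}

Variables eligible for adjustment (non-descendants of R, excluding R and J): {D, F, H, M, W, Z}.
Backdoor paths from R to J:
  P1: R <- F -> H -> J
  P2: R <- F -> J
  P3: R <- H <- F -> J
  P4: R <- H -> J
  P5: R <- M <- D -> W <- F -> H -> J
  P6: R <- M <- D -> W <- F -> J
  P7: R <- M <- F -> H -> J
  P8: R <- M <- F -> J
The empty set is not sufficient: P1 (R <- F -> H -> J) has no collider blocking it and no conditioned non-collider, so it is open.
Try {F, H}:
  P1: blocked at fork node F ∈ conditioning set.
  P2: blocked at fork node F ∈ conditioning set.
  P3: blocked at chain node H ∈ conditioning set.
  P4: blocked at fork node H ∈ conditioning set.
  P5: blocked at collider W (neither it nor any descendant is in the conditioning set).
  P6: blocked at collider W (neither it nor any descendant is in the conditioning set).
  P7: blocked at fork node F ∈ conditioning set.
  P8: blocked at fork node F ∈ conditioning set.
{F, H} contains no descendant of R and blocks every backdoor path.
Every element of {F, H} is needed (dropping F leaves P2 open; dropping H leaves P4 open), so no proper subset is valid.
Among all size-2 subsets of the eligible variables, only {F, H} blocks every backdoor path, so it is the unique smallest valid adjustment set.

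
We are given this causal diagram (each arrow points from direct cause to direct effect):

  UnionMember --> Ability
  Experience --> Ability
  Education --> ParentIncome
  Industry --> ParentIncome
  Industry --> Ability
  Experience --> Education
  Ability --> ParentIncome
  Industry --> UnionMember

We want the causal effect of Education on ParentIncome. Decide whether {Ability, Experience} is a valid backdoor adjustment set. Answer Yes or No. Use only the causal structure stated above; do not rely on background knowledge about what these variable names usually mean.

Backdoor paths from Education to ParentIncome (paths whose first edge points into Education):
  P1: Education <- Experience -> Ability <- Industry -> ParentIncome
  P2: Education <- Experience -> Ability <- UnionMember <- Industry -> ParentIncome
  P3: Education <- Experience -> Ability -> ParentIncome
Condition 1 (no descendant of Education in the set): holds — descendants of Education are {ParentIncome}; none are in {Ability, Experience}.
Condition 2 (every backdoor path blocked by {Ability, Experience}):
  P1: blocked at fork node Experience ∈ conditioning set.
  P2: blocked at fork node Experience ∈ conditioning set.
  P3: blocked at fork node Experience ∈ conditioning set.
{Ability, Experience} satisfies the backdoor criterion.

Yes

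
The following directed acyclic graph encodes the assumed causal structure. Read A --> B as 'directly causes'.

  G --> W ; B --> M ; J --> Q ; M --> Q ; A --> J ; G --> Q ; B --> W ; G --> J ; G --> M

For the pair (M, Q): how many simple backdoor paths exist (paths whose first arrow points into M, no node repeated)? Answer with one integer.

A backdoor path from M to Q is any simple undirected path whose first edge points into M (i.e. leaves M via a parent).
Parents of M: {B, G}.
Enumerating:
  P1: M <- G -> J -> Q
  P2: M <- G -> Q
  P3: M <- B -> W <- G -> J -> Q
  P4: M <- B -> W <- G -> Q
That exhausts the simple backdoor paths. Count: 4.

4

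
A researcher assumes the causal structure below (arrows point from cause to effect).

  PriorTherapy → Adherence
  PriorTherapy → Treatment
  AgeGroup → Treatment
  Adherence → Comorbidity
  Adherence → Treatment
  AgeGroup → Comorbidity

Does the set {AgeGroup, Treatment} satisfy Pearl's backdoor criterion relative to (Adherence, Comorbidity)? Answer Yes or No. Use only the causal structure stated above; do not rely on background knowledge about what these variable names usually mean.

Backdoor paths from Adherence to Comorbidity (paths whose first edge points into Adherence):
  P1: Adherence <- PriorTherapy -> Treatment <- AgeGroup -> Comorbidity
Condition 1 (no descendant of Adherence in the set): FAILS — Treatment is a descendant of Adherence.
Condition 2 (every backdoor path blocked by {AgeGroup, Treatment}):
  P1: blocked at fork node AgeGroup ∈ conditioning set.
{AgeGroup, Treatment} does not satisfy the backdoor criterion.

No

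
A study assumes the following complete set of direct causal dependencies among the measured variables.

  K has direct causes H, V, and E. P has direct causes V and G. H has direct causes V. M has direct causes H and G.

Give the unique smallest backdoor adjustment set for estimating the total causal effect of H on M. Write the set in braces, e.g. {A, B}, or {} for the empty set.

Variables eligible for adjustment (non-descendants of H, excluding H and M): {E, G, P, V}.
Backdoor paths from H to M:
  P1: H <- V -> P <- G -> M
Each backdoor path contains an unconditioned collider, so every path is already blocked with the empty conditioning set:
  P1: blocked at collider P (neither it nor any descendant is in the conditioning set).
The empty set is therefore the unique smallest valid set.

{}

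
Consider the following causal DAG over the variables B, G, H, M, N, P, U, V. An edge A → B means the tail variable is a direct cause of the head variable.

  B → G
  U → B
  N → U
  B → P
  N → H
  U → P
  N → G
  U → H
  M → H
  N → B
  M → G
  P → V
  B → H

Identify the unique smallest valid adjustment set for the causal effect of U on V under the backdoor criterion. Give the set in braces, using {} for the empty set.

{N}

Variables eligible for adjustment (non-descendants of U, excluding U and V): {M, N}.
Backdoor paths from U to V:
  P1: U <- N -> B -> P -> V
  P2: U <- N -> G <- M -> H <- B -> P -> V
  P3: U <- N -> G <- B -> P -> V
  P4: U <- N -> H <- M -> G <- B -> P -> V
  P5: U <- N -> H <- B -> P -> V
The empty set is not sufficient: P1 (U <- N -> B -> P -> V) has no collider blocking it and no conditioned non-collider, so it is open.
Try {N}:
  P1: blocked at fork node N ∈ conditioning set.
  P2: blocked at fork node N ∈ conditioning set.
  P3: blocked at fork node N ∈ conditioning set.
  P4: blocked at fork node N ∈ conditioning set.
  P5: blocked at fork node N ∈ conditioning set.
{N} contains no descendant of U and blocks every backdoor path.
No other singleton works — e.g. {M} leaves P1 open — so {N} is the unique smallest valid adjustment set.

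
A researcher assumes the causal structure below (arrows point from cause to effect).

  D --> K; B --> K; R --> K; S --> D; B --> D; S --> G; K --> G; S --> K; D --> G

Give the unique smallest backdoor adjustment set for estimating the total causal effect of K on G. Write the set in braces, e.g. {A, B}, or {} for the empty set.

Variables eligible for adjustment (non-descendants of K, excluding K and G): {B, D, R, S}.
Backdoor paths from K to G:
  P1: K <- S -> D -> G
  P2: K <- S -> G
  P3: K <- B -> D <- S -> G
  P4: K <- B -> D -> G
  P5: K <- D <- S -> G
  P6: K <- D -> G
The empty set is not sufficient: P1 (K <- S -> D -> G) has no collider blocking it and no conditioned non-collider, so it is open.
Try {D, S}:
  P1: blocked at fork node S ∈ conditioning set.
  P2: blocked at fork node S ∈ conditioning set.
  P3: blocked at fork node S ∈ conditioning set.
  P4: blocked at chain node D ∈ conditioning set.
  P5: blocked at chain node D ∈ conditioning set.
  P6: blocked at fork node D ∈ conditioning set.
{D, S} contains no descendant of K and blocks every backdoor path.
Every element of {D, S} is needed (dropping D leaves P4 open; dropping S leaves P2 open), so no proper subset is valid.
Among all size-2 subsets of the eligible variables, only {D, S} blocks every backdoor path, so it is the unique smallest valid adjustment set.

{D, S}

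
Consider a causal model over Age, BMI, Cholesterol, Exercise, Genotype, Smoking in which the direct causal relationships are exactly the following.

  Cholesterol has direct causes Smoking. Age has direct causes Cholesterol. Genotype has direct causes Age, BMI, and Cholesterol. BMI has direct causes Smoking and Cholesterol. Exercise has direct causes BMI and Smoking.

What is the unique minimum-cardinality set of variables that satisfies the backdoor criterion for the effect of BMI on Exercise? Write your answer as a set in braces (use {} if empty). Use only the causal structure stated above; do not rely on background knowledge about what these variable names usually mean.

Variables eligible for adjustment (non-descendants of BMI, excluding BMI and Exercise): {Age, Cholesterol, Smoking}.
Backdoor paths from BMI to Exercise:
  P1: BMI <- Smoking -> Exercise
  P2: BMI <- Cholesterol <- Smoking -> Exercise
The empty set is not sufficient: P1 (BMI <- Smoking -> Exercise) has no collider blocking it and no conditioned non-collider, so it is open.
Try {Smoking}:
  P1: blocked at fork node Smoking ∈ conditioning set.
  P2: blocked at fork node Smoking ∈ conditioning set.
{Smoking} contains no descendant of BMI and blocks every backdoor path.
No other singleton works — e.g. {Cholesterol} leaves P1 open — so {Smoking} is the unique smallest valid adjustment set.

{Smoking}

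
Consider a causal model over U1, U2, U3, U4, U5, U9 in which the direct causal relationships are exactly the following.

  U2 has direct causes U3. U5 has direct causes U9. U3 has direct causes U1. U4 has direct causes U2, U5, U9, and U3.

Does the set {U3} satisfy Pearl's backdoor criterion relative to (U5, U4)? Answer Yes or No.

No

Backdoor paths from U5 to U4 (paths whose first edge points into U5):
  P1: U5 <- U9 -> U4
Condition 1 (no descendant of U5 in the set): holds — descendants of U5 are {U4}; none are in {U3}.
Condition 2 (every backdoor path blocked by {U3}):
  P1: open — no interior node is in the conditioning set.
{U3} does not satisfy the backdoor criterion.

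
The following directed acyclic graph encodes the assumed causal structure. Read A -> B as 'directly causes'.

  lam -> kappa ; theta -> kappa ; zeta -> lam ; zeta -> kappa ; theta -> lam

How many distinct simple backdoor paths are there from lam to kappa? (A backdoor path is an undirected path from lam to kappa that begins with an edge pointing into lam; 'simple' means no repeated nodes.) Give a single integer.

2

A backdoor path from lam to kappa is any simple undirected path whose first edge points into lam (i.e. leaves lam via a parent).
Parents of lam: {theta, zeta}.
Enumerating:
  P1: lam <- theta -> kappa
  P2: lam <- zeta -> kappa
That exhausts the simple backdoor paths. Count: 2.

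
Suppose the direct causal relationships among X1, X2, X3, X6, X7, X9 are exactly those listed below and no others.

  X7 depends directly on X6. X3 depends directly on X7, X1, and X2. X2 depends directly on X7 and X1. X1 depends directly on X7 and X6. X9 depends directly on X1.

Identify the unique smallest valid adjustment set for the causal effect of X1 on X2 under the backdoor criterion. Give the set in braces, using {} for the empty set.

{X7}

Variables eligible for adjustment (non-descendants of X1, excluding X1 and X2): {X6, X7}.
Backdoor paths from X1 to X2:
  P1: X1 <- X6 -> X7 -> X2
  P2: X1 <- X6 -> X7 -> X3 <- X2
  P3: X1 <- X7 -> X2
  P4: X1 <- X7 -> X3 <- X2
The empty set is not sufficient: P1 (X1 <- X6 -> X7 -> X2) has no collider blocking it and no conditioned non-collider, so it is open.
Try {X7}:
  P1: blocked at chain node X7 ∈ conditioning set.
  P2: blocked at chain node X7 ∈ conditioning set.
  P3: blocked at fork node X7 ∈ conditioning set.
  P4: blocked at fork node X7 ∈ conditioning set.
{X7} contains no descendant of X1 and blocks every backdoor path.
No other singleton works — e.g. {X6} leaves P3 open — so {X7} is the unique smallest valid adjustment set.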